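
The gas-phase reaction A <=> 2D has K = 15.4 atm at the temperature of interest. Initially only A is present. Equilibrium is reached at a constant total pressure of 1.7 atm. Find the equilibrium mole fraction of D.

Take 1 mol A as basis and let X be its fractional conversion, so ξ = X.
Mole table: n_A = 1 − X; n_D = 2X.
Total moles n_T = 1 + X.
Mole fractions y_i = n_i/n_T; K = p_D^2 / (p_A) with p_i = y_i·P.
This yields a degree-2 equation in X; solving on (0,1), X = 0.833.
Then n_D = 1.67, n_T = 1.83, so y_D = 0.909.

y_D = 0.909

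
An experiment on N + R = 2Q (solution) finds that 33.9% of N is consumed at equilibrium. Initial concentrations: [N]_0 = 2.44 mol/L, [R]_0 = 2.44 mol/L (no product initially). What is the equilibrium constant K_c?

K_c = 1.05

Let X = conversion of N.
Concentrations: [N] = 2.44 − 2.44X; [R] = 2.44 − 2.44X; [Q] = 4.88X.
At X = 0.339: [N] = 1.61, [R] = 1.61, [Q] = 1.65.
K_c = [Q]^2 / ([N] [R]) = 1.05.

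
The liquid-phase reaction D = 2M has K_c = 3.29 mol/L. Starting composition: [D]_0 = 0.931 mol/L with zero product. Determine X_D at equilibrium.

Let X = conversion of D; extent ξ = 0.931·X mol/L.
Concentrations: [D] = 0.931 − 0.931X; [M] = 1.86X.
K_c = [M]^2 / ([D]).
This equals 3.29 at X = 0.597 (the root in 0 < X < 1).

X = 0.597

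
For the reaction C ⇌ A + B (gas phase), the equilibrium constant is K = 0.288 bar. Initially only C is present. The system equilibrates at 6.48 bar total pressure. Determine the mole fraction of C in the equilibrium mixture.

y_C = 0.658

Basis: 1 mol C initially; let X = conversion of C. Extent ξ = X.
Species balance: n_C = 1 − X; n_A = X; n_B = X.
n_T = Σnᵢ = 1 + X.
Mole fractions y_i = n_i/n_T; K = p_A p_B / (p_C) with p_i = y_i·P.
Setting this equal to 0.288 bar and taking the physical root (0 < X < 1) gives X = 0.206.
Then n_C = 0.794, n_T = 1.21, so y_C = 0.658.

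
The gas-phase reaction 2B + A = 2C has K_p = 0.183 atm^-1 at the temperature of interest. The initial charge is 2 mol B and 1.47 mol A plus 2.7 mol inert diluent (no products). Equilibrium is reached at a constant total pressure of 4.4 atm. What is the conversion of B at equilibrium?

Take 2 mol B as basis and let X be its fractional conversion, so ξ = X.
At extent ξ: n_B = 2 − 2X; n_A = 1.47 − X; n_C = 2X; n_I = 2.7 (inert).
Summing: n_T = 6.17 − X.
y_i = n_i/n_T, p_i = y_i·P. K_p = p_C^2 / (p_B^2 p_A).
Equating to 0.183 atm^-1 and solving on 0 < X < 1: X = 0.287.

X = 0.287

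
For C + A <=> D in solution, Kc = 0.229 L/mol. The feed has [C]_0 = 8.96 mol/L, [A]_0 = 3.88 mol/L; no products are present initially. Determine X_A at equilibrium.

Let X = conversion of A; extent ξ = 3.88·X mol/L.
Concentrations: [C] = 8.96 − 3.88X; [A] = 3.88 − 3.88X; [D] = 3.88X.
Kc = [D] / ([C] [A]).
This equals 0.229 at X = 0.603 (the root in 0 < X < 1).

X = 0.603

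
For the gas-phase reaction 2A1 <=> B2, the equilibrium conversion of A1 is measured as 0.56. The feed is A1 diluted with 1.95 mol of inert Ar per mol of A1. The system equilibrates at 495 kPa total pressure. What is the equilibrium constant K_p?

Take 1 mol A1 as basis and let X be its fractional conversion, so ξ = 0.5X.
Species balance: n_A1 = 1 − X; n_B2 = 0.5X; n_I = 1.95 (inert).
n_T = Σnᵢ = 2.95 − 0.5X.
At X = 0.56: n_A1 = 0.44, n_B2 = 0.28, n_T = 2.67.
p_i = (n_i/n_T)·P. K_p = p_B2 / (p_A1^2) = 0.0078 kPa^-1.

K_p = 0.0078 kPa^-1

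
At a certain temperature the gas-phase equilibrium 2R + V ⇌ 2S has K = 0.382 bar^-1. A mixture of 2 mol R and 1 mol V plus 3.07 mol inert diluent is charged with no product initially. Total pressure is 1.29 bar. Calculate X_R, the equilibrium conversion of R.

X = 0.205

Take 2 mol R as basis and let X be its fractional conversion, so ξ = X.
Species balance: n_R = 2 − 2X; n_V = 1 − X; n_S = 2X; n_I = 3.07 (inert).
Summing: n_T = 6.07 − X.
y_i = n_i/n_T, p_i = y_i·P. K = p_S^2 / (p_R^2 p_V).
This yields a degree-3 equation in X; solving on (0,1), X = 0.205.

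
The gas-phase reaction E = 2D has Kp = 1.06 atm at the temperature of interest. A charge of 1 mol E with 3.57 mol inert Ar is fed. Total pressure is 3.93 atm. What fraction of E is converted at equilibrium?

X = 0.436

Basis: 1 mol E initially; let X = conversion of E. Extent ξ = X.
Mole table: n_E = 1 − X; n_D = 2X; n_I = 3.57 (inert).
Summing: n_T = 4.57 + X.
Mole fractions y_i = n_i/n_T; Kp = p_D^2 / (p_E) with p_i = y_i·P.
Setting this equal to 1.06 atm and taking the physical root (0 < X < 1) gives X = 0.436.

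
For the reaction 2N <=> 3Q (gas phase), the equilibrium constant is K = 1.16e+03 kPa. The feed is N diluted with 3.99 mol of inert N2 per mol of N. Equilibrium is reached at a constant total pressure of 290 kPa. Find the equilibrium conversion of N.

Basis: 1 mol N initially; let X = conversion of N. Extent ξ = 0.5X.
At extent ξ: n_N = 1 − X; n_Q = 1.5X; n_I = 3.99 (inert).
Total moles n_T = 4.99 + 0.5X.
y_i = n_i/n_T, p_i = y_i·P. K = p_Q^3 / (p_N^2).
Substituting and setting equal to 1.16e+03 kPa gives a polynomial in X; the root in (0,1) is X = 0.745.

X = 0.745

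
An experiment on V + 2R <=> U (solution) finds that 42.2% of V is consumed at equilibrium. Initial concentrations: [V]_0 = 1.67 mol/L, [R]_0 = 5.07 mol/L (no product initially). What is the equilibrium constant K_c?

K_c = 0.0545 (mol/L)^-2

Let X = conversion of V.
Concentrations: [V] = 1.67 − 1.67X; [R] = 5.07 − 3.34X; [U] = 1.67X.
At X = 0.422: [V] = 0.965, [R] = 3.66, [U] = 0.705.
K_c = [U] / ([V] [R]^2) = 0.0545 (mol/L)^-2.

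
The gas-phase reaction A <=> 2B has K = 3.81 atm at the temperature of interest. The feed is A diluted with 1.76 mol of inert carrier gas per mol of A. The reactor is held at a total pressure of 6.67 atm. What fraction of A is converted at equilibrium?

Take 1 mol A as basis and let X be its fractional conversion, so ξ = X.
At extent ξ: n_A = 1 − X; n_B = 2X; n_I = 1.76 (inert).
Total moles n_T = 2.76 + X.
y_i = n_i/n_T, p_i = y_i·P. K = p_B^2 / (p_A).
Equating to 3.81 atm and solving on 0 < X < 1: X = 0.488.

X = 0.488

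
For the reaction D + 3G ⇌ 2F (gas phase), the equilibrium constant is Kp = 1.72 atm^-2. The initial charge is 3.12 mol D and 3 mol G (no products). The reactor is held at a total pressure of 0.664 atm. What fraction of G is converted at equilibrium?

X = 0.358

Take 3 mol G as basis and let X be its fractional conversion, so ξ = X.
Mole table: n_D = 3.12 − X; n_G = 3 − 3X; n_F = 2X.
Summing: n_T = 6.12 − 2X.
Mole fractions y_i = n_i/n_T; Kp = p_F^2 / (p_D p_G^3) with p_i = y_i·P.
This yields a degree-4 equation in X; solving on (0,1), X = 0.358.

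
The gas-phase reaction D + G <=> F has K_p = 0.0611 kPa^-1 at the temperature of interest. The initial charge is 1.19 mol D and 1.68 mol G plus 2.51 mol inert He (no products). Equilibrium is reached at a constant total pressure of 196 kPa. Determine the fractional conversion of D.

Take 1.19 mol D as basis and let X be its fractional conversion, so ξ = 1.19X.
Moles: n_D = 1.19 − 1.19X; n_G = 1.68 − 1.19X; n_F = 1.19X; n_I = 2.51 (inert).
Total moles n_T = 5.38 − 1.19X.
y_i = n_i/n_T, p_i = y_i·P. K_p = p_F / (p_D p_G).
Equating to 0.0611 kPa^-1 and solving on 0 < X < 1: X = 0.692.

X = 0.692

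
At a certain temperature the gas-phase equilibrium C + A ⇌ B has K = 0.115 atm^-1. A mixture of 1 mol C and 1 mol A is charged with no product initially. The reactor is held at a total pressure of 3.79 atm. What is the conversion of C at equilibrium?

X = 0.165

Let X = conversion of C (basis 1 mol C); extent of reaction ξ = X.
At extent ξ: n_C = 1 − X; n_A = 1 − X; n_B = X.
Summing: n_T = 2 − X.
With p_i = (n_i/n_T)P, K = p_B / (p_C p_A).
This yields a degree-2 equation in X; solving on (0,1), X = 0.165.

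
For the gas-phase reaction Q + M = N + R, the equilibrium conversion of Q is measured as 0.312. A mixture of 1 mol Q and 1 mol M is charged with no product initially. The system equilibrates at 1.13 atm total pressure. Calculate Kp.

Basis: 1 mol Q initially; let X = conversion of Q. Extent ξ = X.
Species balance: n_Q = 1 − X; n_M = 1 − X; n_N = X; n_R = X.
n_T stays at 2 (no change in mole number).
At X = 0.312: n_Q = 0.688, n_M = 0.688, n_N = 0.312, n_R = 0.312, n_T = 2.
p_i = (n_i/n_T)·P. Kp = p_N p_R / (p_Q p_M) = 0.206.

Kp = 0.206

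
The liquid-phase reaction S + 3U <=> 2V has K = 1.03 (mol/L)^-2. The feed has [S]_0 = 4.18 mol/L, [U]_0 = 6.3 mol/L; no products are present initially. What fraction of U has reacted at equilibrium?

Let X = conversion of U; extent ξ = 6.3X/3 mol/L.
Concentrations: [S] = 4.18 − 2.1X; [U] = 6.3 − 6.3X; [V] = 4.2X.
K = [V]^2 / ([S] [U]^3).
This equals 1.03 at X = 0.754 (the root in 0 < X < 1).

X = 0.754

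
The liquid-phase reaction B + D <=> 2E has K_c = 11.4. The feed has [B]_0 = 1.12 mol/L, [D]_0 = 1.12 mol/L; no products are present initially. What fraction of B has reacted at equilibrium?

Let X = conversion of B; extent ξ = 1.12·X mol/L.
Concentrations: [B] = 1.12 − 1.12X; [D] = 1.12 − 1.12X; [E] = 2.24X.
K_c = [E]^2 / ([B] [D]).
This equals 11.4 at X = 0.628 (the root in 0 < X < 1).

X = 0.628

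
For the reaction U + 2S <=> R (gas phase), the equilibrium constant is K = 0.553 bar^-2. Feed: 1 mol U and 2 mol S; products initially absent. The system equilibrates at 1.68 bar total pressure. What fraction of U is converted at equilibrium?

Basis: 1 mol U initially; let X = conversion of U. Extent ξ = X.
Mole table: n_U = 1 − X; n_S = 2 − 2X; n_R = X.
Total moles n_T = 3 − 2X.
Mole fractions y_i = n_i/n_T; K = p_R / (p_U p_S^2) with p_i = y_i·P.
This yields a degree-3 equation in X; solving on (0,1), X = 0.337.

X = 0.337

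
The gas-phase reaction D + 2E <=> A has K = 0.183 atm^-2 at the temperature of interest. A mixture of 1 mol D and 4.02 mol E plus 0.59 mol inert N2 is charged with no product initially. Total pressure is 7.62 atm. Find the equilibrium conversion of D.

Take 1 mol D as basis and let X be its fractional conversion, so ξ = X.
Species balance: n_D = 1 − X; n_E = 4.02 − 2X; n_A = X; n_I = 0.59 (inert).
Total moles n_T = 5.61 − 2X.
y_i = n_i/n_T, p_i = y_i·P. K = p_A / (p_D p_E^2).
Setting this equal to 0.183 atm^-2 and taking the physical root (0 < X < 1) gives X = 0.795.

X = 0.795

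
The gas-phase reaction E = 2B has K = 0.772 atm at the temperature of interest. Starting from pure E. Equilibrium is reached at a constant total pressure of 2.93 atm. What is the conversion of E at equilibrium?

Let X = conversion of E (basis 1 mol E); extent of reaction ξ = X.
Moles: n_E = 1 − X; n_B = 2X.
Summing: n_T = 1 + X.
With p_i = (n_i/n_T)P, K = p_B^2 / (p_E).
Setting this equal to 0.772 atm and taking the physical root (0 < X < 1) gives X = 0.249.

X = 0.249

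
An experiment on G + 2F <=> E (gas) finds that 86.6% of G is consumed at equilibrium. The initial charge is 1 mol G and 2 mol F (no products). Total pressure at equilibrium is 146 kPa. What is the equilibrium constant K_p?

K_p = 0.00679 kPa^-2

Take 1 mol G as basis and let X be its fractional conversion, so ξ = X.
Mole table: n_G = 1 − X; n_F = 2 − 2X; n_E = X.
n_T = Σnᵢ = 3 − 2X.
At X = 0.866: n_G = 0.134, n_F = 0.268, n_E = 0.866, n_T = 1.27.
p_i = (n_i/n_T)·P. K_p = p_E / (p_G p_F^2) = 0.00679 kPa^-2.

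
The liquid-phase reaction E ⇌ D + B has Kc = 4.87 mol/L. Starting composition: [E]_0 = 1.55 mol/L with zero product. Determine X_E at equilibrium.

Let X = conversion of E; extent ξ = 1.55·X mol/L.
Concentrations: [E] = 1.55 − 1.55X; [D] = 1.55X; [B] = 1.55X.
Kc = [D] [B] / ([E]).
This equals 4.87 at X = 0.798 (the root in 0 < X < 1).

X = 0.798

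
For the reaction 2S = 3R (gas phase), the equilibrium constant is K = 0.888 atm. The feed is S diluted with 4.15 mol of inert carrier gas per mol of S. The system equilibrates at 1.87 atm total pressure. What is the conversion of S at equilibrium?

X = 0.542

Take 1 mol S as basis and let X be its fractional conversion, so ξ = 0.5X.
Mole table: n_S = 1 − X; n_R = 1.5X; n_I = 4.15 (inert).
Summing: n_T = 5.15 + 0.5X.
y_i = n_i/n_T, p_i = y_i·P. K = p_R^3 / (p_S^2).
This yields a degree-3 equation in X; solving on (0,1), X = 0.542.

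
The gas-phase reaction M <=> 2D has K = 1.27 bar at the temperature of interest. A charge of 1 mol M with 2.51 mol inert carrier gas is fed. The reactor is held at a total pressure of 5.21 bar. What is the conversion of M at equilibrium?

Basis: 1 mol M initially; let X = conversion of M. Extent ξ = X.
At extent ξ: n_M = 1 − X; n_D = 2X; n_I = 2.51 (inert).
Summing: n_T = 3.51 + X.
y_i = n_i/n_T, p_i = y_i·P. K = p_D^2 / (p_M).
Equating to 1.27 bar and solving on 0 < X < 1: X = 0.383.

X = 0.383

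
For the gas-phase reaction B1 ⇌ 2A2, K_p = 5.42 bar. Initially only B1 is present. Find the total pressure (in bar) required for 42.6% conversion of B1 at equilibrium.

Take 1 mol B1 as basis and let X be its fractional conversion, so ξ = X.
Mole table: n_B1 = 1 − X; n_A2 = 2X.
n_T = Σnᵢ = 1 + X.
K_p = p_A2^2 / (p_B1) with p_i = (n_i/n_T)·P.
At X = 0.426: the mole-fraction product g(X) = Π y_i^ν_i = 0.8868. Since K_p = g(X)·P^{1}, P = (K_p/g)^(1/1) = (5.42/0.8868)^(1/1) = 6.11 bar.

P = 6.11 bar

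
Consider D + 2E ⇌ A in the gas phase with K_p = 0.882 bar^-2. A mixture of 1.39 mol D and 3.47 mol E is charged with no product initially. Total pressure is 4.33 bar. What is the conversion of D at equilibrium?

X = 0.791

Let X = conversion of D (basis 1.39 mol D); extent of reaction ξ = 1.39X.
At extent ξ: n_D = 1.39 − 1.39X; n_E = 3.47 − 2.78X; n_A = 1.39X.
Total moles n_T = 4.86 − 2.78X.
With p_i = (n_i/n_T)P, K_p = p_A / (p_D p_E^2).
Substituting and setting equal to 0.882 bar^-2 gives a polynomial in X; the root in (0,1) is X = 0.791.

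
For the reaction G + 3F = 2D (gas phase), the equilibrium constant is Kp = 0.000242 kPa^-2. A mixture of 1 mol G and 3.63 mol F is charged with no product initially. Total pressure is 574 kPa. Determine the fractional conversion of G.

X = 0.817

Let X = conversion of G (basis 1 mol G); extent of reaction ξ = X.
Moles: n_G = 1 − X; n_F = 3.63 − 3X; n_D = 2X.
Summing: n_T = 4.63 − 2X.
With p_i = (n_i/n_T)P, Kp = p_D^2 / (p_G p_F^3).
This yields a degree-4 equation in X; solving on (0,1), X = 0.817.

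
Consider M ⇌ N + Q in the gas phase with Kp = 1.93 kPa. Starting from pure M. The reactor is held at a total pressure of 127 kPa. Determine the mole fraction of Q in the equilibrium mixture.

Take 1 mol M as basis and let X be its fractional conversion, so ξ = X.
Mole table: n_M = 1 − X; n_N = X; n_Q = X.
Summing: n_T = 1 + X.
Mole fractions y_i = n_i/n_T; Kp = p_N p_Q / (p_M) with p_i = y_i·P.
Setting this equal to 1.93 kPa and taking the physical root (0 < X < 1) gives X = 0.122.
Then n_Q = 0.122, n_T = 1.12, so y_Q = 0.109.

y_Q = 0.109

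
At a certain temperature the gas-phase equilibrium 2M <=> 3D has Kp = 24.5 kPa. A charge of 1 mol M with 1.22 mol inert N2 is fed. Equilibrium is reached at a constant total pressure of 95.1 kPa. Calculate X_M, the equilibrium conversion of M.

X = 0.404

Let X = conversion of M (basis 1 mol M); extent of reaction ξ = 0.5X.
Mole table: n_M = 1 − X; n_D = 1.5X; n_I = 1.22 (inert).
Summing: n_T = 2.22 + 0.5X.
With p_i = (n_i/n_T)P, Kp = p_D^3 / (p_M^2).
Substituting and setting equal to 24.5 kPa gives a polynomial in X; the root in (0,1) is X = 0.404.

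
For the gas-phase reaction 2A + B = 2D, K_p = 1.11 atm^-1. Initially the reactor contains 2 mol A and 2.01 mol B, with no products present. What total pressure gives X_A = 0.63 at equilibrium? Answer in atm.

P = 6.4 atm

Basis: 2 mol A initially; let X = conversion of A. Extent ξ = X.
At extent ξ: n_A = 2 − 2X; n_B = 2.01 − X; n_D = 2X.
Total moles n_T = 4.01 − X.
K_p = p_D^2 / (p_A^2 p_B) with p_i = (n_i/n_T)·P.
At X = 0.63: the mole-fraction product g(X) = Π y_i^ν_i = 7.101. Since K_p = g(X)·P^{-1}, P = (g/K_p)^(1/1) = (7.101/1.11)^(1/1) = 6.4 atm.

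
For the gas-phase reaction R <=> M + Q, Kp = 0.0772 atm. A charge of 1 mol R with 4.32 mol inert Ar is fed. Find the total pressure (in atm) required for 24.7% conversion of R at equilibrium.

Take 1 mol R as basis and let X be its fractional conversion, so ξ = X.
Species balance: n_R = 1 − X; n_M = X; n_Q = X; n_I = 4.32 (inert).
Total moles n_T = 5.32 + X.
Kp = p_M p_Q / (p_R) with p_i = (n_i/n_T)·P.
At X = 0.247: the mole-fraction product g(X) = Π y_i^ν_i = 0.01455. Since Kp = g(X)·P^{1}, P = (Kp/g)^(1/1) = (0.0772/0.01455)^(1/1) = 5.3 atm.

P = 5.3 atm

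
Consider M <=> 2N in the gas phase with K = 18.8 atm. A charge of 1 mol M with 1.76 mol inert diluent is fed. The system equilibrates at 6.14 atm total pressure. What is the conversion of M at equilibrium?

X = 0.777

Basis: 1 mol M initially; let X = conversion of M. Extent ξ = X.
Species balance: n_M = 1 − X; n_N = 2X; n_I = 1.76 (inert).
Summing: n_T = 2.76 + X.
y_i = n_i/n_T, p_i = y_i·P. K = p_N^2 / (p_M).
Setting this equal to 18.8 atm and taking the physical root (0 < X < 1) gives X = 0.777.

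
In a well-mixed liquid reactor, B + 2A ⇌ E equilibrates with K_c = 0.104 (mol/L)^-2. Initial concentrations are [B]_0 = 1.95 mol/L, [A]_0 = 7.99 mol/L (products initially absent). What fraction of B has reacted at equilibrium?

Let X = conversion of B; extent ξ = 1.95·X mol/L.
Concentrations: [B] = 1.95 − 1.95X; [A] = 7.99 − 3.9X; [E] = 1.95X.
K_c = [E] / ([B] [A]^2).
Solving K_c = 0.104 for X ∈ (0,1): X = 0.733.

X = 0.733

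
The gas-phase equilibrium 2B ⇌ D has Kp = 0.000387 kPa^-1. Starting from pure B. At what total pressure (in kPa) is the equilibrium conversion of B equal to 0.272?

P = 573 kPa

Take 1 mol B as basis and let X be its fractional conversion, so ξ = 0.5X.
Mole table: n_B = 1 − X; n_D = 0.5X.
Total moles n_T = 1 − 0.5X.
Kp = p_D / (p_B^2) with p_i = (n_i/n_T)·P.
At X = 0.272: the mole-fraction product g(X) = Π y_i^ν_i = 0.2217. Since Kp = g(X)·P^{-1}, P = (g/Kp)^(1/1) = (0.2217/0.000387)^(1/1) = 573 kPa.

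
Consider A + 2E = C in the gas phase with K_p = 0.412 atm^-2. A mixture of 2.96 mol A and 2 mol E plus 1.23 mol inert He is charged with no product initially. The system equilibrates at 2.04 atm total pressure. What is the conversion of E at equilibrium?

Let X = conversion of E (basis 2 mol E); extent of reaction ξ = X.
At extent ξ: n_A = 2.96 − X; n_E = 2 − 2X; n_C = X; n_I = 1.23 (inert).
Total moles n_T = 6.19 − 2X.
With p_i = (n_i/n_T)P, K_p = p_C / (p_A p_E^2).
Equating to 0.412 atm^-2 and solving on 0 < X < 1: X = 0.292.

X = 0.292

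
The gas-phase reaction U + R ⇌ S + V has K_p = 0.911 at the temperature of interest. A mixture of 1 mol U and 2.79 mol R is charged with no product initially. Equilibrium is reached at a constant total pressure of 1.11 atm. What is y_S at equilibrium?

y_S = 0.191

Let X = conversion of U (basis 1 mol U); extent of reaction ξ = X.
At extent ξ: n_U = 1 − X; n_R = 2.79 − X; n_S = X; n_V = X.
Total moles n_T = 3.79 (Δν = 0, constant).
y_i = n_i/n_T, p_i = y_i·P. K_p = p_S p_V / (p_U p_R).
Equating to 0.911 and solving on 0 < X < 1: X = 0.723.
Then n_S = 0.723, n_T = 3.79, so y_S = 0.191.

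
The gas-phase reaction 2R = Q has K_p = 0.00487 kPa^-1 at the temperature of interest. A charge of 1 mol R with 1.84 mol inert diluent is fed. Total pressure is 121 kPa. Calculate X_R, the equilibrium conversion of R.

X = 0.246

Let X = conversion of R (basis 1 mol R); extent of reaction ξ = 0.5X.
Species balance: n_R = 1 − X; n_Q = 0.5X; n_I = 1.84 (inert).
n_T = Σnᵢ = 2.84 − 0.5X.
With p_i = (n_i/n_T)P, K_p = p_Q / (p_R^2).
Setting this equal to 0.00487 kPa^-1 and taking the physical root (0 < X < 1) gives X = 0.246.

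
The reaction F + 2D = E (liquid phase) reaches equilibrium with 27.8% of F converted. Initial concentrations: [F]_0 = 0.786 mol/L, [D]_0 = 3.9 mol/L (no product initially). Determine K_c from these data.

K_c = 0.0321 (mol/L)^-2

Let X = conversion of F.
Concentrations: [F] = 0.786 − 0.786X; [D] = 3.9 − 1.57X; [E] = 0.786X.
At X = 0.278: [F] = 0.567, [D] = 3.46, [E] = 0.219.
K_c = [E] / ([F] [D]^2) = 0.0321 (mol/L)^-2.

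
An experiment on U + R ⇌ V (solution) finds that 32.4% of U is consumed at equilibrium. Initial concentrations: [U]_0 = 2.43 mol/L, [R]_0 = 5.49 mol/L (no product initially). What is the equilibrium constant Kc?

Let X = conversion of U.
Concentrations: [U] = 2.43 − 2.43X; [R] = 5.49 − 2.43X; [V] = 2.43X.
At X = 0.324: [U] = 1.64, [R] = 4.7, [V] = 0.787.
Kc = [V] / ([U] [R]) = 0.102 L/mol.

Kc = 0.102 L/mol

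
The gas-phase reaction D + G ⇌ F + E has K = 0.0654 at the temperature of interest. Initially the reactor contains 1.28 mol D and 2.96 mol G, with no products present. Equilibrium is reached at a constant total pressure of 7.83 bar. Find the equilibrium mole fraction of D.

y_D = 0.210

Basis: 1.28 mol D initially; let X = conversion of D. Extent ξ = 1.28X.
Mole table: n_D = 1.28 − 1.28X; n_G = 2.96 − 1.28X; n_F = 1.28X; n_E = 1.28X.
n_T stays at 4.24 (no change in mole number).
With p_i = (n_i/n_T)P, K = p_F p_E / (p_D p_G).
Equating to 0.0654 and solving on 0 < X < 1: X = 0.303.
Then n_D = 0.893, n_T = 4.24, so y_D = 0.210.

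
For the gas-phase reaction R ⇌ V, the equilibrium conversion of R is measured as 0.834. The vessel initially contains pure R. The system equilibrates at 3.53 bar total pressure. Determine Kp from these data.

Basis: 1 mol R initially; let X = conversion of R. Extent ξ = X.
Mole table: n_R = 1 − X; n_V = X.
Since Δν = 0, n_T = 1 throughout.
At X = 0.834: n_R = 0.166, n_V = 0.834, n_T = 1.
p_i = (n_i/n_T)·P. Kp = p_V / (p_R) = 5.02.

Kp = 5.02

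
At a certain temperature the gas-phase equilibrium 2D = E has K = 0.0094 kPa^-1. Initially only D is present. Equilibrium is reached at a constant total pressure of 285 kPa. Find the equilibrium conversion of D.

X = 0.708

Basis: 1 mol D initially; let X = conversion of D. Extent ξ = 0.5X.
At extent ξ: n_D = 1 − X; n_E = 0.5X.
n_T = Σnᵢ = 1 − 0.5X.
With p_i = (n_i/n_T)P, K = p_E / (p_D^2).
Equating to 0.0094 kPa^-1 and solving on 0 < X < 1: X = 0.708.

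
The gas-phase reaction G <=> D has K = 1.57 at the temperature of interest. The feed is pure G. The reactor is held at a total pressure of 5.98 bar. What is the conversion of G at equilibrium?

Let X = conversion of G (basis 1 mol G); extent of reaction ξ = X.
Mole table: n_G = 1 − X; n_D = X.
Total moles n_T = 1 (Δν = 0, constant).
y_i = n_i/n_T, p_i = y_i·P. K = p_D / (p_G).
Setting this equal to 1.57 and taking the physical root (0 < X < 1) gives X = 0.611.

X = 0.611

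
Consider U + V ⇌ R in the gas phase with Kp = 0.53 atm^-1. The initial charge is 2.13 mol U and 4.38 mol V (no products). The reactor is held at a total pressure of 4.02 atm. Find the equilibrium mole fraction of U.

Basis: 2.13 mol U initially; let X = conversion of U. Extent ξ = 2.13X.
Moles: n_U = 2.13 − 2.13X; n_V = 4.38 − 2.13X; n_R = 2.13X.
n_T = Σnᵢ = 6.51 − 2.13X.
With p_i = (n_i/n_T)P, Kp = p_R / (p_U p_V).
Setting this equal to 0.53 atm^-1 and taking the physical root (0 < X < 1) gives X = 0.561.
Then n_U = 0.936, n_T = 5.32, so y_U = 0.176.

y_U = 0.176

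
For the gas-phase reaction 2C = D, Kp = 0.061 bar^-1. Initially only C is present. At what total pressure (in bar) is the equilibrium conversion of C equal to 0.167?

Let X = conversion of C (basis 1 mol C); extent of reaction ξ = 0.5X.
Moles: n_C = 1 − X; n_D = 0.5X.
n_T = Σnᵢ = 1 − 0.5X.
Kp = p_D / (p_C^2) with p_i = (n_i/n_T)·P.
At X = 0.167: the mole-fraction product g(X) = Π y_i^ν_i = 0.1103. Since Kp = g(X)·P^{-1}, P = (g/Kp)^(1/1) = (0.1103/0.061)^(1/1) = 1.81 bar.

P = 1.81 bar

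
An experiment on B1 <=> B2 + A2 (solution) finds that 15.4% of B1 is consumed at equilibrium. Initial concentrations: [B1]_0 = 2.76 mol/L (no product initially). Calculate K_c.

Let X = conversion of B1.
Concentrations: [B1] = 2.76 − 2.76X; [B2] = 2.76X; [A2] = 2.76X.
At X = 0.154: [B1] = 2.33, [B2] = 0.425, [A2] = 0.425.
K_c = [B2] [A2] / ([B1]) = 0.0774 mol/L.

K_c = 0.0774 mol/L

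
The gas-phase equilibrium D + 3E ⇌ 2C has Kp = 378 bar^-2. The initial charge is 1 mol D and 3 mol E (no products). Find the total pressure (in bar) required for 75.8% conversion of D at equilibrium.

Let X = conversion of D (basis 1 mol D); extent of reaction ξ = X.
Moles: n_D = 1 − X; n_E = 3 − 3X; n_C = 2X.
n_T = Σnᵢ = 4 − 2X.
Kp = p_C^2 / (p_D p_E^3) with p_i = (n_i/n_T)·P.
At X = 0.758: the mole-fraction product g(X) = Π y_i^ν_i = 153.1. Since Kp = g(X)·P^{-2}, P = (g/Kp)^(1/2) = (153.1/378)^(1/2) = 0.636 bar.

P = 0.636 bar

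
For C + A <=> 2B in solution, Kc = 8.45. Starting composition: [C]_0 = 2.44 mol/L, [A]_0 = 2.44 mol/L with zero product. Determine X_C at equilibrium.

X = 0.592

Let X = conversion of C; extent ξ = 2.44·X mol/L.
Concentrations: [C] = 2.44 − 2.44X; [A] = 2.44 − 2.44X; [B] = 4.88X.
Kc = [B]^2 / ([C] [A]).
Setting equal to 8.45 and solving for X on (0,1) gives X = 0.592.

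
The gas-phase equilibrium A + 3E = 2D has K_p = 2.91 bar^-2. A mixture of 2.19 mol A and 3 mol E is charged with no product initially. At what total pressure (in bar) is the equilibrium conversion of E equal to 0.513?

Let X = conversion of E (basis 3 mol E); extent of reaction ξ = X.
Mole table: n_A = 2.19 − X; n_E = 3 − 3X; n_D = 2X.
n_T = Σnᵢ = 5.19 − 2X.
K_p = p_D^2 / (p_A p_E^3) with p_i = (n_i/n_T)·P.
At X = 0.513: the mole-fraction product g(X) = Π y_i^ν_i = 3.49. Since K_p = g(X)·P^{-2}, P = (g/K_p)^(1/2) = (3.49/2.91)^(1/2) = 1.1 bar.

P = 1.1 bar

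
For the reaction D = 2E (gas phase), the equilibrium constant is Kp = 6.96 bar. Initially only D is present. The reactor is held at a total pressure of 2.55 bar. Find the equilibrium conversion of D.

Basis: 1 mol D initially; let X = conversion of D. Extent ξ = X.
Species balance: n_D = 1 − X; n_E = 2X.
n_T = Σnᵢ = 1 + X.
y_i = n_i/n_T, p_i = y_i·P. Kp = p_E^2 / (p_D).
Equating to 6.96 bar and solving on 0 < X < 1: X = 0.637.

X = 0.637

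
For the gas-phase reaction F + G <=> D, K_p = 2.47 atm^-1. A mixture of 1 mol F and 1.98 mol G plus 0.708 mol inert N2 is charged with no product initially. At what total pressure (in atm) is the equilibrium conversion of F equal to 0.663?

Basis: 1 mol F initially; let X = conversion of F. Extent ξ = X.
At extent ξ: n_F = 1 − X; n_G = 1.98 − X; n_D = X; n_I = 0.708 (inert).
Total moles n_T = 3.69 − X.
K_p = p_D / (p_F p_G) with p_i = (n_i/n_T)·P.
At X = 0.663: the mole-fraction product g(X) = Π y_i^ν_i = 4.519. Since K_p = g(X)·P^{-1}, P = (g/K_p)^(1/1) = (4.519/2.47)^(1/1) = 1.83 atm.

P = 1.83 atm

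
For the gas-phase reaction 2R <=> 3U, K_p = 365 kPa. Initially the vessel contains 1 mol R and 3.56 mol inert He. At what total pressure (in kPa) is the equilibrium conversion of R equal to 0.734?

Take 1 mol R as basis and let X be its fractional conversion, so ξ = 0.5X.
At extent ξ: n_R = 1 − X; n_U = 1.5X; n_I = 3.56 (inert).
Summing: n_T = 4.56 + 0.5X.
K_p = p_U^3 / (p_R^2) with p_i = (n_i/n_T)·P.
At X = 0.734: the mole-fraction product g(X) = Π y_i^ν_i = 3.828. Since K_p = g(X)·P^{1}, P = (K_p/g)^(1/1) = (365/3.828)^(1/1) = 95.3 kPa.

P = 95.3 kPa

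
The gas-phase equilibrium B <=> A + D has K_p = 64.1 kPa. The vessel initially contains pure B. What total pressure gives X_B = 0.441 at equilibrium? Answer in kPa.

P = 265 kPa

Let X = conversion of B (basis 1 mol B); extent of reaction ξ = X.
At extent ξ: n_B = 1 − X; n_A = X; n_D = X.
Summing: n_T = 1 + X.
K_p = p_A p_D / (p_B) with p_i = (n_i/n_T)·P.
At X = 0.441: the mole-fraction product g(X) = Π y_i^ν_i = 0.2414. Since K_p = g(X)·P^{1}, P = (K_p/g)^(1/1) = (64.1/0.2414)^(1/1) = 265 kPa.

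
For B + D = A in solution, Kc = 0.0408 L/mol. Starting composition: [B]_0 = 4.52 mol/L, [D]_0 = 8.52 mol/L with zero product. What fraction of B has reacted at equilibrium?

Let X = conversion of B; extent ξ = 4.52·X mol/L.
Concentrations: [B] = 4.52 − 4.52X; [D] = 8.52 − 4.52X; [A] = 4.52X.
Kc = [A] / ([B] [D]).
Solving Kc = 0.0408 for X ∈ (0,1): X = 0.233.

X = 0.233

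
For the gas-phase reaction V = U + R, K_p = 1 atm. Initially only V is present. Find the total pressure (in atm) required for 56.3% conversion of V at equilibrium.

P = 2.15 atm

Take 1 mol V as basis and let X be its fractional conversion, so ξ = X.
At extent ξ: n_V = 1 − X; n_U = X; n_R = X.
n_T = Σnᵢ = 1 + X.
K_p = p_U p_R / (p_V) with p_i = (n_i/n_T)·P.
At X = 0.563: the mole-fraction product g(X) = Π y_i^ν_i = 0.4641. Since K_p = g(X)·P^{1}, P = (K_p/g)^(1/1) = (1/0.4641)^(1/1) = 2.15 atm.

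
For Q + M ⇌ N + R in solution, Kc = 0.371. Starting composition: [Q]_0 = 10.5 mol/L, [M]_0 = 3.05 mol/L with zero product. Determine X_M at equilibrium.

X = 0.626

Let X = conversion of M; extent ξ = 3.05·X mol/L.
Concentrations: [Q] = 10.5 − 3.05X; [M] = 3.05 − 3.05X; [N] = 3.05X; [R] = 3.05X.
Kc = [N] [R] / ([Q] [M]).
Setting equal to 0.371 and solving for X on (0,1) gives X = 0.626.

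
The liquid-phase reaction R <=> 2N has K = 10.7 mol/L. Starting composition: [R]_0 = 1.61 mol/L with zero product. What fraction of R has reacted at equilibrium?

Let X = conversion of R; extent ξ = 1.61·X mol/L.
Concentrations: [R] = 1.61 − 1.61X; [N] = 3.22X.
K = [N]^2 / ([R]).
This equals 10.7 at X = 0.703 (the root in 0 < X < 1).

X = 0.703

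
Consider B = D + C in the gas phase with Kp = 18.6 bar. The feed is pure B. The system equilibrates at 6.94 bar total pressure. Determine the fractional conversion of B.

X = 0.853

Take 1 mol B as basis and let X be its fractional conversion, so ξ = X.
Species balance: n_B = 1 − X; n_D = X; n_C = X.
Total moles n_T = 1 + X.
With p_i = (n_i/n_T)P, Kp = p_D p_C / (p_B).
This yields a degree-2 equation in X; solving on (0,1), X = 0.853.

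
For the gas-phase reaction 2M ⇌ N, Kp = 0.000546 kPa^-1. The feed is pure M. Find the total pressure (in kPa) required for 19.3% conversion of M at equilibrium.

P = 245 kPa

Let X = conversion of M (basis 1 mol M); extent of reaction ξ = 0.5X.
Mole table: n_M = 1 − X; n_N = 0.5X.
n_T = Σnᵢ = 1 − 0.5X.
Kp = p_N / (p_M^2) with p_i = (n_i/n_T)·P.
At X = 0.193: the mole-fraction product g(X) = Π y_i^ν_i = 0.1339. Since Kp = g(X)·P^{-1}, P = (g/Kp)^(1/1) = (0.1339/0.000546)^(1/1) = 245 kPa.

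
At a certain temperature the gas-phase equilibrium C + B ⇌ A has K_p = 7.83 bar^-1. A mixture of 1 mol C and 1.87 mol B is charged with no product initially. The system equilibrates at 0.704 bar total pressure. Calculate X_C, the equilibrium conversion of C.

Let X = conversion of C (basis 1 mol C); extent of reaction ξ = X.
Moles: n_C = 1 − X; n_B = 1.87 − X; n_A = X.
Summing: n_T = 2.87 − X.
With p_i = (n_i/n_T)P, K_p = p_A / (p_C p_B).
Setting this equal to 7.83 bar^-1 and taking the physical root (0 < X < 1) gives X = 0.745.

X = 0.745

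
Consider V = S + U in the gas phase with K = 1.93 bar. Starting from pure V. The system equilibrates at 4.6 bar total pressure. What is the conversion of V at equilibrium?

Basis: 1 mol V initially; let X = conversion of V. Extent ξ = X.
Species balance: n_V = 1 − X; n_S = X; n_U = X.
n_T = Σnᵢ = 1 + X.
With p_i = (n_i/n_T)P, K = p_S p_U / (p_V).
This yields a degree-2 equation in X; solving on (0,1), X = 0.544.

X = 0.544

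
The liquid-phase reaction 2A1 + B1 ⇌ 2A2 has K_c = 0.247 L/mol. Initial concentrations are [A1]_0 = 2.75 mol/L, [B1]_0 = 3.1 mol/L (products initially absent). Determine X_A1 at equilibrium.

X = 0.440

Let X = conversion of A1; extent ξ = 2.75X/2 mol/L.
Concentrations: [A1] = 2.75 − 2.75X; [B1] = 3.1 − 1.38X; [A2] = 2.75X.
K_c = [A2]^2 / ([A1]^2 [B1]).
This equals 0.247 at X = 0.440 (the root in 0 < X < 1).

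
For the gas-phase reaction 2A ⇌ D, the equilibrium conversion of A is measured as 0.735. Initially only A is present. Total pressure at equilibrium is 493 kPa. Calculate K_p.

K_p = 0.00671 kPa^-1

Let X = conversion of A (basis 1 mol A); extent of reaction ξ = 0.5X.
Mole table: n_A = 1 − X; n_D = 0.5X.
Total moles n_T = 1 − 0.5X.
At X = 0.735: n_A = 0.265, n_D = 0.367, n_T = 0.633.
p_i = (n_i/n_T)·P. K_p = p_D / (p_A^2) = 0.00671 kPa^-1.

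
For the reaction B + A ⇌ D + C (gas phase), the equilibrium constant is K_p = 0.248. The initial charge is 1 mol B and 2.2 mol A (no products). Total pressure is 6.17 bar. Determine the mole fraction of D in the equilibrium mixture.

y_D = 0.148

Basis: 1 mol B initially; let X = conversion of B. Extent ξ = X.
At extent ξ: n_B = 1 − X; n_A = 2.2 − X; n_D = X; n_C = X.
Since Δν = 0, n_T = 3.2 throughout.
Mole fractions y_i = n_i/n_T; K_p = p_D p_C / (p_B p_A) with p_i = y_i·P.
Setting this equal to 0.248 and taking the physical root (0 < X < 1) gives X = 0.474.
Then n_D = 0.474, n_T = 3.2, so y_D = 0.148.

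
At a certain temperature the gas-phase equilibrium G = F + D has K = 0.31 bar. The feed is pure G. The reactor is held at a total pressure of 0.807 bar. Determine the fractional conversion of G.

X = 0.527

Let X = conversion of G (basis 1 mol G); extent of reaction ξ = X.
Species balance: n_G = 1 − X; n_F = X; n_D = X.
Summing: n_T = 1 + X.
y_i = n_i/n_T, p_i = y_i·P. K = p_F p_D / (p_G).
Setting this equal to 0.31 bar and taking the physical root (0 < X < 1) gives X = 0.527.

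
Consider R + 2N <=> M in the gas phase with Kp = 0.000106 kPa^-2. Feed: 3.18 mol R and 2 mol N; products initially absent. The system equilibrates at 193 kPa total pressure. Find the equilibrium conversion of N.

X = 0.535

Take 2 mol N as basis and let X be its fractional conversion, so ξ = X.
At extent ξ: n_R = 3.18 − X; n_N = 2 − 2X; n_M = X.
Summing: n_T = 5.18 − 2X.
With p_i = (n_i/n_T)P, Kp = p_M / (p_R p_N^2).
Setting this equal to 0.000106 kPa^-2 and taking the physical root (0 < X < 1) gives X = 0.535.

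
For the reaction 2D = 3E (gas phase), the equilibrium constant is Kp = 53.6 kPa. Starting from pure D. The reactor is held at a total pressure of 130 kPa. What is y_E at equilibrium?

y_E = 0.481

Let X = conversion of D (basis 1 mol D); extent of reaction ξ = 0.5X.
Species balance: n_D = 1 − X; n_E = 1.5X.
Summing: n_T = 1 + 0.5X.
With p_i = (n_i/n_T)P, Kp = p_E^3 / (p_D^2).
Equating to 53.6 kPa and solving on 0 < X < 1: X = 0.382.
Then n_E = 0.573, n_T = 1.19, so y_E = 0.481.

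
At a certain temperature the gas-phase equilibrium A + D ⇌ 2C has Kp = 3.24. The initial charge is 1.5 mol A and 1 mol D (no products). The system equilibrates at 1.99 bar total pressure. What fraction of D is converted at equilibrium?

Take 1 mol D as basis and let X be its fractional conversion, so ξ = X.
Species balance: n_A = 1.5 − X; n_D = 1 − X; n_C = 2X.
n_T stays at 2.5 (no change in mole number).
Mole fractions y_i = n_i/n_T; Kp = p_C^2 / (p_A p_D) with p_i = y_i·P.
Equating to 3.24 and solving on 0 < X < 1: X = 0.570.

X = 0.570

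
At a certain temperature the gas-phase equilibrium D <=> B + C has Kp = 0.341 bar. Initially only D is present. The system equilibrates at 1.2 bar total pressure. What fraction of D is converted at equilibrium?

X = 0.470

Let X = conversion of D (basis 1 mol D); extent of reaction ξ = X.
Moles: n_D = 1 − X; n_B = X; n_C = X.
n_T = Σnᵢ = 1 + X.
y_i = n_i/n_T, p_i = y_i·P. Kp = p_B p_C / (p_D).
Equating to 0.341 bar and solving on 0 < X < 1: X = 0.470.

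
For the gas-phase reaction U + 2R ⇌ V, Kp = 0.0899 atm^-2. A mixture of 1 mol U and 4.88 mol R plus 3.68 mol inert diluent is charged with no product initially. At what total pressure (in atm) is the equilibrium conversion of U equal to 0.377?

P = 5.54 atm

Take 1 mol U as basis and let X be its fractional conversion, so ξ = X.
Mole table: n_U = 1 − X; n_R = 4.88 − 2X; n_V = X; n_I = 3.68 (inert).
n_T = Σnᵢ = 9.56 − 2X.
Kp = p_V / (p_U p_R^2) with p_i = (n_i/n_T)·P.
At X = 0.377: the mole-fraction product g(X) = Π y_i^ν_i = 2.756. Since Kp = g(X)·P^{-2}, P = (g/Kp)^(1/2) = (2.756/0.0899)^(1/2) = 5.54 atm.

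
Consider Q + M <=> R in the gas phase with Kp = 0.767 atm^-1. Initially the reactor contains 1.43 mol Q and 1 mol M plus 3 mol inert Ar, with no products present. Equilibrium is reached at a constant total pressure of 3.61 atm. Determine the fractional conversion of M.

X = 0.368

Take 1 mol M as basis and let X be its fractional conversion, so ξ = X.
Species balance: n_Q = 1.43 − X; n_M = 1 − X; n_R = X; n_I = 3 (inert).
Summing: n_T = 5.43 − X.
Mole fractions y_i = n_i/n_T; Kp = p_R / (p_Q p_M) with p_i = y_i·P.
Equating to 0.767 atm^-1 and solving on 0 < X < 1: X = 0.368.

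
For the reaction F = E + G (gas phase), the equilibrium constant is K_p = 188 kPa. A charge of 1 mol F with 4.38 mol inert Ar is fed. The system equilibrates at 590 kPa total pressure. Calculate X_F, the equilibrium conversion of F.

X = 0.728

Basis: 1 mol F initially; let X = conversion of F. Extent ξ = X.
Moles: n_F = 1 − X; n_E = X; n_G = X; n_I = 4.38 (inert).
Summing: n_T = 5.38 + X.
Mole fractions y_i = n_i/n_T; K_p = p_E p_G / (p_F) with p_i = y_i·P.
Setting this equal to 188 kPa and taking the physical root (0 < X < 1) gives X = 0.728.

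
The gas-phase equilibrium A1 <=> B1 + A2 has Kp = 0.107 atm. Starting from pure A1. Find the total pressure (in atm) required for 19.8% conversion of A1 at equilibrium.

Let X = conversion of A1 (basis 1 mol A1); extent of reaction ξ = X.
At extent ξ: n_A1 = 1 − X; n_B1 = X; n_A2 = X.
n_T = Σnᵢ = 1 + X.
Kp = p_B1 p_A2 / (p_A1) with p_i = (n_i/n_T)·P.
At X = 0.198: the mole-fraction product g(X) = Π y_i^ν_i = 0.0408. Since Kp = g(X)·P^{1}, P = (Kp/g)^(1/1) = (0.107/0.0408)^(1/1) = 2.62 atm.

P = 2.62 atm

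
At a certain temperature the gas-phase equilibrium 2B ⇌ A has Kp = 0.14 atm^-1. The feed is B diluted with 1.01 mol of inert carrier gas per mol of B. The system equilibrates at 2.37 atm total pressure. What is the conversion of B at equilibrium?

X = 0.215

Take 1 mol B as basis and let X be its fractional conversion, so ξ = 0.5X.
Moles: n_B = 1 − X; n_A = 0.5X; n_I = 1.01 (inert).
Summing: n_T = 2.01 − 0.5X.
With p_i = (n_i/n_T)P, Kp = p_A / (p_B^2).
Setting this equal to 0.14 atm^-1 and taking the physical root (0 < X < 1) gives X = 0.215.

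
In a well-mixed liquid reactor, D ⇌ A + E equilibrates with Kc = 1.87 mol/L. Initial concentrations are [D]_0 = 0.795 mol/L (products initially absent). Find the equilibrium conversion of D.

Let X = conversion of D; extent ξ = 0.795·X mol/L.
Concentrations: [D] = 0.795 − 0.795X; [A] = 0.795X; [E] = 0.795X.
Kc = [A] [E] / ([D]).
Solving Kc = 1.87 for X ∈ (0,1): X = 0.757.

X = 0.757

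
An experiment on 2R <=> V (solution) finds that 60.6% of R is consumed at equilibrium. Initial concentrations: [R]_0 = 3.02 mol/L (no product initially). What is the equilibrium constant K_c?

Let X = conversion of R.
Concentrations: [R] = 3.02 − 3.02X; [V] = 1.51X.
At X = 0.606: [R] = 1.19, [V] = 0.915.
K_c = [V] / ([R]^2) = 0.646 L/mol.

K_c = 0.646 L/mol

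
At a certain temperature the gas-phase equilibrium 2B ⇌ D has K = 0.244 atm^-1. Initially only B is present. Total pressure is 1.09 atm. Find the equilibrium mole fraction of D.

y_D = 0.179

Take 1 mol B as basis and let X be its fractional conversion, so ξ = 0.5X.
Moles: n_B = 1 − X; n_D = 0.5X.
n_T = Σnᵢ = 1 − 0.5X.
y_i = n_i/n_T, p_i = y_i·P. K = p_D / (p_B^2).
Setting this equal to 0.244 atm^-1 and taking the physical root (0 < X < 1) gives X = 0.304.
Then n_D = 0.152, n_T = 0.848, so y_D = 0.179.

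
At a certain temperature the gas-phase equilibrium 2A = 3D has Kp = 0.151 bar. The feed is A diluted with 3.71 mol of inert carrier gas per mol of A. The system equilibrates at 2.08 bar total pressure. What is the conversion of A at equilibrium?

Take 1 mol A as basis and let X be its fractional conversion, so ξ = 0.5X.
Species balance: n_A = 1 − X; n_D = 1.5X; n_I = 3.71 (inert).
n_T = Σnᵢ = 4.71 + 0.5X.
Mole fractions y_i = n_i/n_T; Kp = p_D^3 / (p_A^2) with p_i = y_i·P.
Setting this equal to 0.151 bar and taking the physical root (0 < X < 1) gives X = 0.353.

X = 0.353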